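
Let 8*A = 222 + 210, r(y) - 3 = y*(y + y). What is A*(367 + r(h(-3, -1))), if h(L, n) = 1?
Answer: 20088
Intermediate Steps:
r(y) = 3 + 2*y² (r(y) = 3 + y*(y + y) = 3 + y*(2*y) = 3 + 2*y²)
A = 54 (A = (222 + 210)/8 = (⅛)*432 = 54)
A*(367 + r(h(-3, -1))) = 54*(367 + (3 + 2*1²)) = 54*(367 + (3 + 2*1)) = 54*(367 + (3 + 2)) = 54*(367 + 5) = 54*372 = 20088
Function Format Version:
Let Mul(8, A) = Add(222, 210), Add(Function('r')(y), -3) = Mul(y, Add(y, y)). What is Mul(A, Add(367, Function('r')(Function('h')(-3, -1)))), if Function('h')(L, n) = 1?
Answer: 20088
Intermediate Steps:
Function('r')(y) = Add(3, Mul(2, Pow(y, 2))) (Function('r')(y) = Add(3, Mul(y, Add(y, y))) = Add(3, Mul(y, Mul(2, y))) = Add(3, Mul(2, Pow(y, 2))))
A = 54 (A = Mul(Rational(1, 8), Add(222, 210)) = Mul(Rational(1, 8), 432) = 54)
Mul(A, Add(367, Function('r')(Function('h')(-3, -1)))) = Mul(54, Add(367, Add(3, Mul(2, Pow(1, 2))))) = Mul(54, Add(367, Add(3, Mul(2, 1)))) = Mul(54, Add(367, Add(3, 2))) = Mul(54, Add(367, 5)) = Mul(54, 372) = 20088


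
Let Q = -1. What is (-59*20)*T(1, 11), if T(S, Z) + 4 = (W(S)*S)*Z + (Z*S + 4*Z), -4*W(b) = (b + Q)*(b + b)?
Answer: -60180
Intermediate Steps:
W(b) = -b*(-1 + b)/2 (W(b) = -(b - 1)*(b + b)/4 = -(-1 + b)*2*b/4 = -b*(-1 + b)/2)
T(S, Z) = -4 + 4*Z + S*Z + Z*S**2*(1 - S)/2 (T(S, Z) = -4 + (((S*(1 - S)/2)*S)*Z + (Z*S + 4*Z)) = -4 + ((S**2*(1 - S)/2)*Z + (S*Z + 4*Z)) = -4 + (Z*S**2*(1 - S)/2 + (4*Z + S*Z)) = -4 + (4*Z + S*Z + Z*S**2*(1 - S)/2) = -4 + 4*Z + S*Z + Z*S**2*(1 - S)/2)
(-59*20)*T(1, 11) = (-59*20)*(-4 + 4*11 + 1*11 - 1/2*11*1**2*(-1 + 1)) = -1180*(-4 + 44 + 11 - 1/2*11*1*0) = -1180*(-4 + 44 + 11 + 0) = -1180*51 = -60180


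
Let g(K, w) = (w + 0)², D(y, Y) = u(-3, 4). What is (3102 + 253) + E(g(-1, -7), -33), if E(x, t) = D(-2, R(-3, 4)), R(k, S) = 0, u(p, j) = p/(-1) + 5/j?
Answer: 13437/4 ≈ 3359.3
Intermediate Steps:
u(p, j) = -p + 5/j (u(p, j) = p*(-1) + 5/j = -p + 5/j)
D(y, Y) = 17/4 (D(y, Y) = -1*(-3) + 5/4 = 3 + 5*(¼) = 3 + 5/4 = 17/4)
g(K, w) = w²
E(x, t) = 17/4
(3102 + 253) + E(g(-1, -7), -33) = (3102 + 253) + 17/4 = 3355 + 17/4 = 13437/4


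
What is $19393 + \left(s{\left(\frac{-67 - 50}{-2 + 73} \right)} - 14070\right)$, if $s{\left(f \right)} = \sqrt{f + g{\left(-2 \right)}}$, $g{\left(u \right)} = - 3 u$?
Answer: $5323 + \frac{\sqrt{21939}}{71} \approx 5325.1$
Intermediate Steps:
$s{\left(f \right)} = \sqrt{6 + f}$ ($s{\left(f \right)} = \sqrt{f - -6} = \sqrt{f + 6} = \sqrt{6 + f}$)
$19393 + \left(s{\left(\frac{-67 - 50}{-2 + 73} \right)} - 14070\right) = 19393 + \left(\sqrt{6 + \frac{-67 - 50}{-2 + 73}} - 14070\right) = 19393 - \left(14070 - \sqrt{6 - \frac{117}{71}}\right) = 19393 - \left(14070 - \sqrt{\frac{309}{71}}\right) = 19393 - \left(14070 - \frac{\sqrt{21939}}{71}\right) = 5323 + \frac{\sqrt{21939}}{71}$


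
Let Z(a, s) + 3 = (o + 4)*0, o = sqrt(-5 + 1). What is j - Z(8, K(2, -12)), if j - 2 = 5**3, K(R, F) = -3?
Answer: 130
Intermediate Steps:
o = 2*I (o = sqrt(-4) = 2*I ≈ 2.0*I)
j = 127 (j = 2 + 5**3 = 2 + 125 = 127)
Z(a, s) = -3 (Z(a, s) = -3 + (2*I + 4)*0 = -3 + (4 + 2*I)*0 = -3 + 0 = -3)
j - Z(8, K(2, -12)) = 127 - 1*(-3) = 127 + 3 = 130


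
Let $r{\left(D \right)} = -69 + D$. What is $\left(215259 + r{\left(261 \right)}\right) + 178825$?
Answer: $394276$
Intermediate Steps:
$\left(215259 + r{\left(261 \right)}\right) + 178825 = \left(215259 + \left(-69 + 261\right)\right) + 178825 = \left(215259 + 192\right) + 178825 = 215451 + 178825 = 394276$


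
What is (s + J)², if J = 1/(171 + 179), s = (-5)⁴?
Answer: 47852000001/122500 ≈ 3.9063e+5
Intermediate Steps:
s = 625
J = 1/350 ≈ 0.0028571
(s + J)² = (625 + 1/350)² = (218751/350)² = 47852000001/122500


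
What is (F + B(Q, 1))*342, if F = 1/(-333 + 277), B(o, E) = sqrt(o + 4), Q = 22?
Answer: -171/28 + 342*sqrt(26) ≈ 1737.8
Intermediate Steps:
B(o, E) = sqrt(4 + o)
F = -1/56 (F = 1/(-56) = -1/56 ≈ -0.017857)
(F + B(Q, 1))*342 = (-1/56 + sqrt(4 + 22))*342 = (-1/56 + sqrt(26))*342 = -171/28 + 342*sqrt(26)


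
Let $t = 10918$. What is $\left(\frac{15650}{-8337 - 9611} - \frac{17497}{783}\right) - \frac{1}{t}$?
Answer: $- \frac{445306178824}{19179219339} \approx -23.218$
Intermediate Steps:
$\left(\frac{15650}{-8337 - 9611} - \frac{17497}{783}\right) - \frac{1}{t} = \left(\frac{15650}{-8337 - 9611} - \frac{17497}{783}\right) - \frac{1}{10918} = \left(\frac{15650}{-17948} - \frac{17497}{783}\right) - \frac{1}{10918} = \left(15650 \left(- \frac{1}{17948}\right) - \frac{17497}{783}\right) - \frac{1}{10918} = \left(- \frac{7825}{8974} - \frac{17497}{783}\right) - \frac{1}{10918} = - \frac{163145053}{7026642} - \frac{1}{10918} = - \frac{445306178824}{19179219339}$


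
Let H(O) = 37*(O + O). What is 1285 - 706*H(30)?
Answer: -1566035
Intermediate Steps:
H(O) = 74*O (H(O) = 37*(2*O) = 74*O)
1285 - 706*H(30) = 1285 - 52244*30 = 1285 - 706*2220 = 1285 - 1567320 = -1566035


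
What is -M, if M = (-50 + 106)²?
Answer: -3136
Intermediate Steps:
M = 3136 (M = 56² = 3136)
-M = -1*3136 = -3136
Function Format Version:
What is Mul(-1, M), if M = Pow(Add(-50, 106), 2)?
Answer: -3136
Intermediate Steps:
M = 3136 (M = Pow(56, 2) = 3136)
Mul(-1, M) = Mul(-1, 3136) = -3136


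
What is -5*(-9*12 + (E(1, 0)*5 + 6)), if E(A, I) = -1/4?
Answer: 2065/4 ≈ 516.25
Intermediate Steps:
E(A, I) = -¼ (E(A, I) = -1*¼ = -¼)
-5*(-9*12 + (E(1, 0)*5 + 6)) = -5*(-9*12 + (-¼*5 + 6)) = -5*(-108 + (-5/4 + 6)) = -5*(-108 + 19/4) = -5*(-413/4) = 2065/4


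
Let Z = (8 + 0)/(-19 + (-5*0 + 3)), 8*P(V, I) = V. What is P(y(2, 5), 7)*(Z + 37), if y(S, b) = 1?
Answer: 73/16 ≈ 4.5625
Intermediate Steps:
P(V, I) = V/8
Z = -½ (Z = 8/(-19 + (0 + 3)) = 8/(-19 + 3) = 8/(-16) = 8*(-1/16) = -½ ≈ -0.50000)
P(y(2, 5), 7)*(Z + 37) = ((⅛)*1)*(-½ + 37) = (⅛)*(73/2) = 73/16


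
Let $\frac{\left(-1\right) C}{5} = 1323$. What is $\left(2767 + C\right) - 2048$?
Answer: $-5896$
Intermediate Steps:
$C = -6615$ ($C = \left(-5\right) 1323 = -6615$)
$\left(2767 + C\right) - 2048 = \left(2767 - 6615\right) - 2048 = -3848 - 2048 = -5896$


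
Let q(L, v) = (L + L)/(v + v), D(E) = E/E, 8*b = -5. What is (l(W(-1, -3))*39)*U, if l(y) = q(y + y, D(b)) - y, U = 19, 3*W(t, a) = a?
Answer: -741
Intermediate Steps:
W(t, a) = a/3
b = -5/8 (b = (⅛)*(-5) = -5/8 ≈ -0.62500)
D(E) = 1
q(L, v) = L/v (q(L, v) = (2*L)/((2*v)) = (2*L)*(1/(2*v)) = L/v)
l(y) = y (l(y) = (y + y)/1 - y = (2*y)*1 - y = 2*y - y = y)
(l(W(-1, -3))*39)*U = (((⅓)*(-3))*39)*19 = -1*39*19 = -39*19 = -741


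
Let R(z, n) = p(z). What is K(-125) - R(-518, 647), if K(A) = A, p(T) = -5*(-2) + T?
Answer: 383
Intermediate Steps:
p(T) = 10 + T
R(z, n) = 10 + z
K(-125) - R(-518, 647) = -125 - (10 - 518) = -125 - 1*(-508) = -125 + 508 = 383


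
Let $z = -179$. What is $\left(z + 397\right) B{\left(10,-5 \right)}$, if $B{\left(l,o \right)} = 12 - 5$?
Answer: $1526$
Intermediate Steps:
$B{\left(l,o \right)} = 7$
$\left(z + 397\right) B{\left(10,-5 \right)} = \left(-179 + 397\right) 7 = 218 \cdot 7 = 1526$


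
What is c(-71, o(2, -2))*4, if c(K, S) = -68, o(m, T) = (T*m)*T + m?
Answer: -272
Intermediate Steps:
o(m, T) = m + m*T² (o(m, T) = m*T² + m = m + m*T²)
c(-71, o(2, -2))*4 = -68*4 = -272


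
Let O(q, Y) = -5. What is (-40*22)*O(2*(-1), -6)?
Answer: 4400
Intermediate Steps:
(-40*22)*O(2*(-1), -6) = -40*22*(-5) = -880*(-5) = 4400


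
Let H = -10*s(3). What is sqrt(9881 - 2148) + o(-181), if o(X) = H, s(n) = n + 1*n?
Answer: -60 + sqrt(7733) ≈ 27.937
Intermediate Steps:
s(n) = 2*n (s(n) = n + n = 2*n)
H = -60 (H = -20*3 = -10*6 = -60)
o(X) = -60
sqrt(9881 - 2148) + o(-181) = sqrt(9881 - 2148) - 60 = sqrt(7733) - 60 = -60 + sqrt(7733)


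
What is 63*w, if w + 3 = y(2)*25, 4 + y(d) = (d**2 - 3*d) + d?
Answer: -6489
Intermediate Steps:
y(d) = -4 + d**2 - 2*d (y(d) = -4 + ((d**2 - 3*d) + d) = -4 + (d**2 - 2*d) = -4 + d**2 - 2*d)
w = -103 (w = -3 + (-4 + 2**2 - 2*2)*25 = -3 + (-4 + 4 - 4)*25 = -3 - 4*25 = -3 - 100 = -103)
63*w = 63*(-103) = -6489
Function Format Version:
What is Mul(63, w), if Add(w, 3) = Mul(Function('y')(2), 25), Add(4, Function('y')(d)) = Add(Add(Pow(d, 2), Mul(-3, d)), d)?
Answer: -6489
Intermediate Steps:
Function('y')(d) = Add(-4, Pow(d, 2), Mul(-2, d)) (Function('y')(d) = Add(-4, Add(Add(Pow(d, 2), Mul(-3, d)), d)) = Add(-4, Add(Pow(d, 2), Mul(-2, d))) = Add(-4, Pow(d, 2), Mul(-2, d)))
w = -103 (w = Add(-3, Mul(Add(-4, Pow(2, 2), Mul(-2, 2)), 25)) = Add(-3, Mul(Add(-4, 4, -4), 25)) = Add(-3, Mul(-4, 25)) = Add(-3, -100) = -103)
Mul(63, w) = Mul(63, -103) = -6489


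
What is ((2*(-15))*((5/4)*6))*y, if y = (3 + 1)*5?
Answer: -4500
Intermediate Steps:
y = 20 (y = 4*5 = 20)
((2*(-15))*((5/4)*6))*y = ((2*(-15))*((5/4)*6))*20 = -30*5*(¼)*6*20 = -75*6/2*20 = -30*15/2*20 = -225*20 = -4500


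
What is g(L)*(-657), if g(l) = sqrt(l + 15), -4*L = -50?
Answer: -657*sqrt(110)/2 ≈ -3445.3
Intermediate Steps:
L = 25/2 (L = -1/4*(-50) = 25/2 ≈ 12.500)
g(l) = sqrt(15 + l)
g(L)*(-657) = sqrt(15 + 25/2)*(-657) = sqrt(55/2)*(-657) = (sqrt(110)/2)*(-657) = -657*sqrt(110)/2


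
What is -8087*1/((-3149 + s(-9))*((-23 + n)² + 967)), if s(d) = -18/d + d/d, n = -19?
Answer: 8087/8591726 ≈ 0.00094125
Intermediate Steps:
s(d) = 1 - 18/d (s(d) = -18/d + 1 = 1 - 18/d)
-8087*1/((-3149 + s(-9))*((-23 + n)² + 967)) = -8087*1/((-3149 + (-18 - 9)/(-9))*((-23 - 19)² + 967)) = -8087*1/((-3149 - ⅑*(-27))*((-42)² + 967)) = -8087*1/((-3149 + 3)*(1764 + 967)) = -8087/((-3146*2731)) = -8087/(-8591726) = -8087*(-1/8591726) = 8087/8591726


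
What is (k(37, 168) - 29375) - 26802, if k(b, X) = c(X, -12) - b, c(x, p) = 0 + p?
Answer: -56226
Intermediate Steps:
c(x, p) = p
k(b, X) = -12 - b
(k(37, 168) - 29375) - 26802 = ((-12 - 1*37) - 29375) - 26802 = ((-12 - 37) - 29375) - 26802 = (-49 - 29375) - 26802 = -29424 - 26802 = -56226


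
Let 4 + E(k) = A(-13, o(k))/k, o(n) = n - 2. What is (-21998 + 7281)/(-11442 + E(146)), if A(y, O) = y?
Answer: 2148682/1671129 ≈ 1.2858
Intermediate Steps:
o(n) = -2 + n
E(k) = -4 - 13/k
(-21998 + 7281)/(-11442 + E(146)) = (-21998 + 7281)/(-11442 + (-4 - 13/146)) = -14717/(-11442 + (-4 - 13*1/146)) = -14717/(-11442 + (-4 - 13/146)) = -14717/(-11442 - 597/146) = -14717/(-1671129/146) = -14717*(-146/1671129) = 2148682/1671129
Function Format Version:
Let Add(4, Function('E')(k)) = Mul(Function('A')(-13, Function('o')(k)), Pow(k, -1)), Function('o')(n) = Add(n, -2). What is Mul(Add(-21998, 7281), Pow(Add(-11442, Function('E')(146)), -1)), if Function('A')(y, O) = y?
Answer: Rational(2148682, 1671129) ≈ 1.2858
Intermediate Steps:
Function('o')(n) = Add(-2, n)
Function('E')(k) = Add(-4, Mul(-13, Pow(k, -1)))
Mul(Add(-21998, 7281), Pow(Add(-11442, Function('E')(146)), -1)) = Mul(Add(-21998, 7281), Pow(Add(-11442, Add(-4, Mul(-13, Pow(146, -1)))), -1)) = Mul(-14717, Pow(Add(-11442, Add(-4, Mul(-13, Rational(1, 146)))), -1)) = Mul(-14717, Pow(Add(-11442, Add(-4, Rational(-13, 146))), -1)) = Mul(-14717, Pow(Add(-11442, Rational(-597, 146)), -1)) = Mul(-14717, Pow(Rational(-1671129, 146), -1)) = Mul(-14717, Rational(-146, 1671129)) = Rational(2148682, 1671129)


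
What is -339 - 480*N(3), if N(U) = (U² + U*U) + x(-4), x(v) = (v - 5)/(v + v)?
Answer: -9519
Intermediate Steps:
x(v) = (-5 + v)/(2*v) (x(v) = (-5 + v)/((2*v)) = (-5 + v)*(1/(2*v)) = (-5 + v)/(2*v))
N(U) = 9/8 + 2*U² (N(U) = (U² + U*U) + (½)*(-5 - 4)/(-4) = (U² + U²) + (½)*(-¼)*(-9) = 2*U² + 9/8 = 9/8 + 2*U²)
-339 - 480*N(3) = -339 - 480*(9/8 + 2*3²) = -339 - 480*(9/8 + 2*9) = -339 - 480*(9/8 + 18) = -339 - 480*153/8 = -339 - 9180 = -9519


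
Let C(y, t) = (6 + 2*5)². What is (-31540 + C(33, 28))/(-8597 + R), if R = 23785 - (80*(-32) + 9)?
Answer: -3476/1971 ≈ -1.7636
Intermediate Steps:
R = 26336 (R = 23785 - (-2560 + 9) = 23785 - 1*(-2551) = 23785 + 2551 = 26336)
C(y, t) = 256 (C(y, t) = (6 + 10)² = 16² = 256)
(-31540 + C(33, 28))/(-8597 + R) = (-31540 + 256)/(-8597 + 26336) = -31284/17739 = -31284*1/17739 = -3476/1971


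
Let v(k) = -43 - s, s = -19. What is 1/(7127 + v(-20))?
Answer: 1/7103 ≈ 0.00014079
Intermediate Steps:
v(k) = -24 (v(k) = -43 - 1*(-19) = -43 + 19 = -24)
1/(7127 + v(-20)) = 1/(7127 - 24) = 1/7103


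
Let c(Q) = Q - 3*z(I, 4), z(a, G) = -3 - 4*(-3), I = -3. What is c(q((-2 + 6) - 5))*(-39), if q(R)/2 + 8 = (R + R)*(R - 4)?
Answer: 897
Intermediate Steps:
z(a, G) = 9 (z(a, G) = -3 + 12 = 9)
q(R) = -16 + 4*R*(-4 + R) (q(R) = -16 + 2*((R + R)*(R - 4)) = -16 + 2*((2*R)*(-4 + R)) = -16 + 2*(2*R*(-4 + R)) = -16 + 4*R*(-4 + R))
c(Q) = -27 + Q (c(Q) = Q - 3*9 = Q - 27 = -27 + Q)
c(q((-2 + 6) - 5))*(-39) = (-27 + (-16 - 16*((-2 + 6) - 5) + 4*((-2 + 6) - 5)²))*(-39) = (-27 + (-16 - 16*(4 - 5) + 4*(4 - 5)²))*(-39) = (-27 + (-16 - 16*(-1) + 4*(-1)²))*(-39) = (-27 + (-16 + 16 + 4*1))*(-39) = (-27 + (-16 + 16 + 4))*(-39) = (-27 + 4)*(-39) = -23*(-39) = 897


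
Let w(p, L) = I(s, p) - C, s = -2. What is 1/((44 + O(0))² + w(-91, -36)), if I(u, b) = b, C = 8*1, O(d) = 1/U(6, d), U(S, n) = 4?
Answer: 16/29745 ≈ 0.00053791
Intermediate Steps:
O(d) = ¼ (O(d) = 1/4 = ¼)
C = 8
w(p, L) = -8 + p (w(p, L) = p - 1*8 = p - 8 = -8 + p)
1/((44 + O(0))² + w(-91, -36)) = 1/((44 + ¼)² + (-8 - 91)) = 1/((177/4)² - 99) = 1/(31329/16 - 99) = 1/(29745/16) = 16/29745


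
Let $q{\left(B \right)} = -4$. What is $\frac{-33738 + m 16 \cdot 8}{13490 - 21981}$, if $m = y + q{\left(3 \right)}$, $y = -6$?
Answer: $\frac{35018}{8491} \approx 4.1241$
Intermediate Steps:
$m = -10$ ($m = -6 - 4 = -10$)
$\frac{-33738 + m 16 \cdot 8}{13490 - 21981} = \frac{-33738 + \left(-10\right) 16 \cdot 8}{13490 - 21981} = \frac{-33738 - 1280}{-8491} = \left(-33738 - 1280\right) \left(- \frac{1}{8491}\right) = \left(-35018\right) \left(- \frac{1}{8491}\right) = \frac{35018}{8491}$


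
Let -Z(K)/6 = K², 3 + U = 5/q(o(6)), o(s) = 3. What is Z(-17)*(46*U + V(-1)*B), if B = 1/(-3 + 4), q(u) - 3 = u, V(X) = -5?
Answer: 181492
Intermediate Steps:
q(u) = 3 + u
B = 1 (B = 1/1 = 1)
U = -13/6 (U = -3 + 5/(3 + 3) = -3 + 5/6 = -3 + 5*(⅙) = -3 + ⅚ = -13/6 ≈ -2.1667)
Z(K) = -6*K²
Z(-17)*(46*U + V(-1)*B) = (-6*(-17)²)*(46*(-13/6) - 5*1) = (-6*289)*(-299/3 - 5) = -1734*(-314/3) = 181492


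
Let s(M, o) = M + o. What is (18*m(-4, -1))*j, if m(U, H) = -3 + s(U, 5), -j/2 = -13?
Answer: -936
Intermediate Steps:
j = 26 (j = -2*(-13) = 26)
m(U, H) = 2 + U (m(U, H) = -3 + (U + 5) = -3 + (5 + U) = 2 + U)
(18*m(-4, -1))*j = (18*(2 - 4))*26 = (18*(-2))*26 = -36*26 = -936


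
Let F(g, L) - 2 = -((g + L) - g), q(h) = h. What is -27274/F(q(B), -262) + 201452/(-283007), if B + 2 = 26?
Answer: -3885958123/37356924 ≈ -104.02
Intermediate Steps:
B = 24 (B = -2 + 26 = 24)
F(g, L) = 2 - L (F(g, L) = 2 - ((g + L) - g) = 2 - ((L + g) - g) = 2 - L)
-27274/F(q(B), -262) + 201452/(-283007) = -27274/(2 - 1*(-262)) + 201452/(-283007) = -27274/(2 + 262) + 201452*(-1/283007) = -27274/264 - 201452/283007 = -27274*1/264 - 201452/283007 = -13637/132 - 201452/283007 = -3885958123/37356924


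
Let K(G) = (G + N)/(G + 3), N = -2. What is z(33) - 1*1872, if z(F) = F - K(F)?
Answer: -66235/36 ≈ -1839.9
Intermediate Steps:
K(G) = (-2 + G)/(3 + G) (K(G) = (G - 2)/(G + 3) = (-2 + G)/(3 + G))
z(F) = F - (-2 + F)/(3 + F)
z(33) - 1*1872 = (2 - 1*33 + 33*(3 + 33))/(3 + 33) - 1*1872 = (2 - 33 + 33*36)/36 - 1872 = (2 - 33 + 1188)/36 - 1872 = (1/36)*1157 - 1872 = 1157/36 - 1872 = -66235/36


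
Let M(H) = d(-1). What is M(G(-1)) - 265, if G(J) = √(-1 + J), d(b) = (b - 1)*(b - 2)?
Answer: -259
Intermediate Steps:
d(b) = (-1 + b)*(-2 + b)
M(H) = 6 (M(H) = 2 + (-1)² - 3*(-1) = 2 + 1 + 3 = 6)
M(G(-1)) - 265 = 6 - 265 = -259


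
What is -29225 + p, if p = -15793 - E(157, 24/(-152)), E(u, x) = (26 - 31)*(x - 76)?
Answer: -862577/19 ≈ -45399.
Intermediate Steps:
E(u, x) = 380 - 5*x (E(u, x) = -5*(-76 + x) = 380 - 5*x)
p = -307302/19 (p = -15793 - (380 - 120/(-152)) = -15793 - (380 - 120*(-1)/152) = -15793 - (380 - 5*(-3/19)) = -15793 - (380 + 15/19) = -15793 - 1*7235/19 = -15793 - 7235/19 = -307302/19 ≈ -16174.)
-29225 + p = -29225 - 307302/19 = -862577/19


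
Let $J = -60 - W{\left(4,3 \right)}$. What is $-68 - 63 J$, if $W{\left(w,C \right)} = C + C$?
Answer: $4090$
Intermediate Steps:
$W{\left(w,C \right)} = 2 C$
$J = -66$ ($J = -60 - 2 \cdot 3 = -60 - 6 = -66$)
$-68 - 63 J = -68 - -4158 = -68 + 4158 = 4090$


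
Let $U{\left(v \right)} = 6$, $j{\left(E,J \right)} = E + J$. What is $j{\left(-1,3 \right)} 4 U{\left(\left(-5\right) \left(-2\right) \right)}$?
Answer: $48$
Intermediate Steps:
$j{\left(-1,3 \right)} 4 U{\left(\left(-5\right) \left(-2\right) \right)} = \left(-1 + 3\right) 4 \cdot 6 = 2 \cdot 4 \cdot 6 = 8 \cdot 6 = 48$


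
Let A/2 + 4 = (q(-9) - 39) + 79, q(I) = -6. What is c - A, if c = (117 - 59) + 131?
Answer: 129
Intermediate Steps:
c = 189 (c = 58 + 131 = 189)
A = 60 (A = -8 + 2*((-6 - 39) + 79) = -8 + 2*(-45 + 79) = -8 + 2*34 = -8 + 68 = 60)
c - A = 189 - 1*60 = 189 - 60 = 129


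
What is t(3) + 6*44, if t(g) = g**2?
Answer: 273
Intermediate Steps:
t(3) + 6*44 = 3**2 + 6*44 = 9 + 264 = 273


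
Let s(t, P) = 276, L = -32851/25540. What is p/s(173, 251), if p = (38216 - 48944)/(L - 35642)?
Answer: 7610920/6979193071 ≈ 0.0010905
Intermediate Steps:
L = -32851/25540 (L = -32851*1/25540 = -32851/25540 ≈ -1.2863)
p = 91331040/303443177 (p = (38216 - 48944)/(-32851/25540 - 35642) = -10728/(-910329531/25540) = -10728*(-25540/910329531) = 91331040/303443177 ≈ 0.30098)
p/s(173, 251) = (91331040/303443177)/276 = (91331040/303443177)*(1/276) = 7610920/6979193071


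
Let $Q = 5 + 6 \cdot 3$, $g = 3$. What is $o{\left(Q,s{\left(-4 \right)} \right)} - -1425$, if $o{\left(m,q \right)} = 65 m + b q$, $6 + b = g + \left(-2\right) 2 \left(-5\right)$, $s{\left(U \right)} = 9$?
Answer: $3073$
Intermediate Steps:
$b = 17$ ($b = -6 + \left(3 + \left(-2\right) 2 \left(-5\right)\right) = -6 + \left(3 - -20\right) = -6 + \left(3 + 20\right) = -6 + 23 = 17$)
$Q = 23$ ($Q = 5 + 18 = 23$)
$o{\left(m,q \right)} = 17 q + 65 m$ ($o{\left(m,q \right)} = 65 m + 17 q = 17 q + 65 m$)
$o{\left(Q,s{\left(-4 \right)} \right)} - -1425 = \left(17 \cdot 9 + 65 \cdot 23\right) - -1425 = \left(153 + 1495\right) + 1425 = 1648 + 1425 = 3073$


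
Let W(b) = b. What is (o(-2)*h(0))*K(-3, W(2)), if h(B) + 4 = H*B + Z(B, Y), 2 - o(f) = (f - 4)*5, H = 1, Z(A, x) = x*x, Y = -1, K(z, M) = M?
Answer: -192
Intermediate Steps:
Z(A, x) = x**2
o(f) = 22 - 5*f (o(f) = 2 - (f - 4)*5 = 2 - (-4 + f)*5 = 2 - (-20 + 5*f) = 2 + (20 - 5*f) = 22 - 5*f)
h(B) = -3 + B (h(B) = -4 + (1*B + (-1)**2) = -4 + (B + 1) = -4 + (1 + B) = -3 + B)
(o(-2)*h(0))*K(-3, W(2)) = ((22 - 5*(-2))*(-3 + 0))*2 = ((22 + 10)*(-3))*2 = (32*(-3))*2 = -96*2 = -192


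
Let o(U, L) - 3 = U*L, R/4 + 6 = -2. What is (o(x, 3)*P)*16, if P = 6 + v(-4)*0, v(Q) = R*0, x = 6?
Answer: 2016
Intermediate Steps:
R = -32 (R = -24 + 4*(-2) = -24 - 8 = -32)
v(Q) = 0 (v(Q) = -32*0 = 0)
P = 6 (P = 6 + 0*0 = 6 + 0 = 6)
o(U, L) = 3 + L*U (o(U, L) = 3 + U*L = 3 + L*U)
(o(x, 3)*P)*16 = ((3 + 3*6)*6)*16 = ((3 + 18)*6)*16 = (21*6)*16 = 126*16 = 2016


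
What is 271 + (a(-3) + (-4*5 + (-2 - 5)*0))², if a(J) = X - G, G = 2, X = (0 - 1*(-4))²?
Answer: 307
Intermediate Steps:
X = 16 (X = (0 + 4)² = 4² = 16)
a(J) = 14 (a(J) = 16 - 1*2 = 16 - 2 = 14)
271 + (a(-3) + (-4*5 + (-2 - 5)*0))² = 271 + (14 + (-4*5 + (-2 - 5)*0))² = 271 + (14 + (-20 - 7*0))² = 271 + (14 + (-20 + 0))² = 271 + (14 - 20)² = 271 + (-6)² = 271 + 36 = 307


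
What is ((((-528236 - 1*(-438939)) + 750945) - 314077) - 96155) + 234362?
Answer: 485778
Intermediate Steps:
((((-528236 - 1*(-438939)) + 750945) - 314077) - 96155) + 234362 = ((((-528236 + 438939) + 750945) - 314077) - 96155) + 234362 = (((-89297 + 750945) - 314077) - 96155) + 234362 = ((661648 - 314077) - 96155) + 234362 = (347571 - 96155) + 234362 = 251416 + 234362 = 485778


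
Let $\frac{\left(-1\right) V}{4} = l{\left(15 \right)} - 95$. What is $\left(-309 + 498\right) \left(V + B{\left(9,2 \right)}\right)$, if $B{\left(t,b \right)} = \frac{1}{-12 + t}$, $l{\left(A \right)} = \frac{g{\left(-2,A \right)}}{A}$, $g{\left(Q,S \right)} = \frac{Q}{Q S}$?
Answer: $\frac{1793841}{25} \approx 71754.0$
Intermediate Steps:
$g{\left(Q,S \right)} = \frac{1}{S}$ ($g{\left(Q,S \right)} = Q \frac{1}{Q S} = \frac{1}{S}$)
$l{\left(A \right)} = \frac{1}{A^{2}}$ ($l{\left(A \right)} = \frac{1}{A A} = \frac{1}{A^{2}}$)
$V = \frac{85496}{225}$ ($V = - 4 \left(\frac{1}{225} - 95\right) = \left(-4\right) \left(- \frac{21374}{225}\right) = \frac{85496}{225} \approx 379.98$)
$\left(-309 + 498\right) \left(V + B{\left(9,2 \right)}\right) = \left(-309 + 498\right) \left(\frac{85496}{225} + \frac{1}{-12 + 9}\right) = 189 \left(\frac{85496}{225} + \frac{1}{-3}\right) = 189 \left(\frac{85496}{225} - \frac{1}{3}\right) = 189 \cdot \frac{85421}{225} = \frac{1793841}{25}$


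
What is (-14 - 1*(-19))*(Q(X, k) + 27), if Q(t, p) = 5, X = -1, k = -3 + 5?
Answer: 160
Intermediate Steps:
k = 2
(-14 - 1*(-19))*(Q(X, k) + 27) = (-14 - 1*(-19))*(5 + 27) = (-14 + 19)*32 = 5*32 = 160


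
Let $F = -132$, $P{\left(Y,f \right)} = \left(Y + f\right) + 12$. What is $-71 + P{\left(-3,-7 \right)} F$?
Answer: $-335$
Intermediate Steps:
$P{\left(Y,f \right)} = 12 + Y + f$
$-71 + P{\left(-3,-7 \right)} F = -71 + \left(12 - 3 - 7\right) \left(-132\right) = -71 + 2 \left(-132\right) = -71 - 264 = -335$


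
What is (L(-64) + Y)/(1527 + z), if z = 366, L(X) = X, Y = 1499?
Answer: 1435/1893 ≈ 0.75806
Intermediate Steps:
(L(-64) + Y)/(1527 + z) = (-64 + 1499)/(1527 + 366) = 1435/1893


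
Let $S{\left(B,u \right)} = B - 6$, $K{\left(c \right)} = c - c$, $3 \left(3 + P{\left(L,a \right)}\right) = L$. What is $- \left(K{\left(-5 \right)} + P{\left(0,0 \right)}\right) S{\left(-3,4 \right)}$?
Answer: $-27$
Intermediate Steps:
$P{\left(L,a \right)} = -3 + \frac{L}{3}$
$K{\left(c \right)} = 0$
$S{\left(B,u \right)} = -6 + B$ ($S{\left(B,u \right)} = B - 6 = -6 + B$)
$- \left(K{\left(-5 \right)} + P{\left(0,0 \right)}\right) S{\left(-3,4 \right)} = - \left(0 + \left(-3 + \frac{1}{3} \cdot 0\right)\right) \left(-6 - 3\right) = - \left(0 + \left(-3 + 0\right)\right) \left(-9\right) = - \left(0 - 3\right) \left(-9\right) = - \left(-3\right) \left(-9\right) = \left(-1\right) 27 = -27$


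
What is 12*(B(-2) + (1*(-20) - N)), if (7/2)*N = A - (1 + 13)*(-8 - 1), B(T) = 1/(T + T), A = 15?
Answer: -5085/7 ≈ -726.43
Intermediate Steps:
B(T) = 1/(2*T)
N = 282/7 (N = 2*(15 - (1 + 13)*(-8 - 1))/7 = 2*(15 - 14*(-9))/7 = 2*(15 - 1*(-126))/7 = 2*(15 + 126)/7 = (2/7)*141 = 282/7 ≈ 40.286)
12*(B(-2) + (1*(-20) - N)) = 12*((½)/(-2) + (1*(-20) - 1*282/7)) = 12*((½)*(-½) + (-20 - 282/7)) = 12*(-¼ - 422/7) = 12*(-1695/28) = -5085/7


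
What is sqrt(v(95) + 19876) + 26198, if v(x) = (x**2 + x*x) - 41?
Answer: 26198 + sqrt(37885) ≈ 26393.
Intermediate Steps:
v(x) = -41 + 2*x**2 (v(x) = (x**2 + x**2) - 41 = 2*x**2 - 41 = -41 + 2*x**2)
sqrt(v(95) + 19876) + 26198 = sqrt((-41 + 2*95**2) + 19876) + 26198 = sqrt((-41 + 2*9025) + 19876) + 26198 = sqrt((-41 + 18050) + 19876) + 26198 = sqrt(18009 + 19876) + 26198 = sqrt(37885) + 26198 = 26198 + sqrt(37885)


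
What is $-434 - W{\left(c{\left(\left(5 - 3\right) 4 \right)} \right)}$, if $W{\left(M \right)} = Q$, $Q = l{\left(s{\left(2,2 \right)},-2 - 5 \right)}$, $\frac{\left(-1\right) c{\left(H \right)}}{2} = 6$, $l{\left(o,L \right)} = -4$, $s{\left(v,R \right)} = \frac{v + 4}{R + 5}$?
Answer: $-430$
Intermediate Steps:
$s{\left(v,R \right)} = \frac{4 + v}{5 + R}$
$c{\left(H \right)} = -12$ ($c{\left(H \right)} = \left(-2\right) 6 = -12$)
$Q = -4$
$W{\left(M \right)} = -4$
$-434 - W{\left(c{\left(\left(5 - 3\right) 4 \right)} \right)} = -434 - -4 = -434 + 4 = -430$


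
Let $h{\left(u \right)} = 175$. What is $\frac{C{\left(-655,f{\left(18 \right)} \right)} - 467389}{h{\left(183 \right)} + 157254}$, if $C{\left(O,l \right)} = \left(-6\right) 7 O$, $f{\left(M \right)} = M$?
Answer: $- \frac{439879}{157429} \approx -2.7941$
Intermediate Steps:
$C{\left(O,l \right)} = - 42 O$
$\frac{C{\left(-655,f{\left(18 \right)} \right)} - 467389}{h{\left(183 \right)} + 157254} = \frac{\left(-42\right) \left(-655\right) - 467389}{175 + 157254} = \frac{27510 - 467389}{157429} = \left(-439879\right) \frac{1}{157429} = - \frac{439879}{157429}$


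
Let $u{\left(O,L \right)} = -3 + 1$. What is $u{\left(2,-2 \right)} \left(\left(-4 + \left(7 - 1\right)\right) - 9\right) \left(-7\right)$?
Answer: $-98$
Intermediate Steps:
$u{\left(O,L \right)} = -2$
$u{\left(2,-2 \right)} \left(\left(-4 + \left(7 - 1\right)\right) - 9\right) \left(-7\right) = - 2 \left(\left(-4 + \left(7 - 1\right)\right) - 9\right) \left(-7\right) = - 2 \left(\left(-4 + 6\right) - 9\right) \left(-7\right) = - 2 \left(2 - 9\right) \left(-7\right) = \left(-2\right) \left(-7\right) \left(-7\right) = 14 \left(-7\right) = -98$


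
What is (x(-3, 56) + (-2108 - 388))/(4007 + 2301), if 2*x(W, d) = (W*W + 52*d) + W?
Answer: -1037/6308 ≈ -0.16439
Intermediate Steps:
x(W, d) = W/2 + W²/2 + 26*d (x(W, d) = ((W*W + 52*d) + W)/2 = ((W² + 52*d) + W)/2 = (W + W² + 52*d)/2 = W/2 + W²/2 + 26*d)
(x(-3, 56) + (-2108 - 388))/(4007 + 2301) = (((½)*(-3) + (½)*(-3)² + 26*56) + (-2108 - 388))/(4007 + 2301) = ((-3/2 + (½)*9 + 1456) - 2496)/6308 = ((-3/2 + 9/2 + 1456) - 2496)*(1/6308) = (1459 - 2496)*(1/6308) = -1037*1/6308 = -1037/6308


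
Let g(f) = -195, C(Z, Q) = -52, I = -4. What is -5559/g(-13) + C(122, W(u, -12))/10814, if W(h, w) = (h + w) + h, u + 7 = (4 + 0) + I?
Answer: 10017481/351455 ≈ 28.503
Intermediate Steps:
u = -7 (u = -7 + ((4 + 0) - 4) = -7 + (4 - 4) = -7 + 0 = -7)
W(h, w) = w + 2*h
-5559/g(-13) + C(122, W(u, -12))/10814 = -5559/(-195) - 52/10814 = -5559*(-1/195) - 52*1/10814 = 1853/65 - 26/5407 = 10017481/351455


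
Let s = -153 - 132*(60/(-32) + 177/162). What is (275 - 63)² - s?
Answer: 809887/18 ≈ 44994.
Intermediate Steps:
s = -895/18 (s = -153 - 132*(60*(-1/32) + 177*(1/162)) = -153 - 132*(-15/8 + 59/54) = -153 - 132*(-169/216) = -153 + 1859/18 = -895/18 ≈ -49.722)
(275 - 63)² - s = (275 - 63)² - 1*(-895/18) = 212² + 895/18 = 44944 + 895/18 = 809887/18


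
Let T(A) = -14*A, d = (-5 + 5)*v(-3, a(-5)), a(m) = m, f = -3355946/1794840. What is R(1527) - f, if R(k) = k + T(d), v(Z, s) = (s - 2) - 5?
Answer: 1372038313/897420 ≈ 1528.9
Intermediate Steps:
f = -1677973/897420 (f = -3355946*1/1794840 = -1677973/897420 ≈ -1.8698)
v(Z, s) = -7 + s (v(Z, s) = (-2 + s) - 5 = -7 + s)
d = 0 (d = (-5 + 5)*(-7 - 5) = 0*(-12) = 0)
R(k) = k (R(k) = k - 14*0 = k + 0 = k)
R(1527) - f = 1527 - 1*(-1677973/897420) = 1527 + 1677973/897420 = 1372038313/897420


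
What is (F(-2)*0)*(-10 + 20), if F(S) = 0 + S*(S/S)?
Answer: 0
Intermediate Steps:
F(S) = S (F(S) = 0 + S*1 = 0 + S = S)
(F(-2)*0)*(-10 + 20) = (-2*0)*(-10 + 20) = 0*10 = 0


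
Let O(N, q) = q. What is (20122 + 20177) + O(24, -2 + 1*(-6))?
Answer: 40291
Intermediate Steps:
(20122 + 20177) + O(24, -2 + 1*(-6)) = (20122 + 20177) + (-2 + 1*(-6)) = 40299 + (-2 - 6) = 40299 - 8 = 40291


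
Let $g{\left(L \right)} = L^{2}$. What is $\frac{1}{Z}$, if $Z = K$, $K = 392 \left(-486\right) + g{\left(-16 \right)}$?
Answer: $- \frac{1}{190256} \approx -5.2561 \cdot 10^{-6}$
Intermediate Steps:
$K = -190256$ ($K = 392 \left(-486\right) + \left(-16\right)^{2} = -190512 + 256 = -190256$)
$Z = -190256$
$\frac{1}{Z} = \frac{1}{-190256} = - \frac{1}{190256}$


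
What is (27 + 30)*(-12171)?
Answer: -693747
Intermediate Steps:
(27 + 30)*(-12171) = 57*(-12171) = -693747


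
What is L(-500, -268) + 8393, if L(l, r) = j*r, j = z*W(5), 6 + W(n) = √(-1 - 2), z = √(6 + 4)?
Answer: 8393 + 268*√10*(6 - I*√3) ≈ 13478.0 - 1467.9*I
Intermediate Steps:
z = √10 ≈ 3.1623
W(n) = -6 + I*√3 (W(n) = -6 + √(-1 - 2) = -6 + √(-3) = -6 + I*√3)
j = √10*(-6 + I*√3) ≈ -18.974 + 5.4772*I
L(l, r) = r*√10*(-6 + I*√3) (L(l, r) = (√10*(-6 + I*√3))*r = r*√10*(-6 + I*√3))
L(-500, -268) + 8393 = -268*(-6*√10 + I*√30) + 8393 = (1608*√10 - 268*I*√30) + 8393 = 8393 + 1608*√10 - 268*I*√30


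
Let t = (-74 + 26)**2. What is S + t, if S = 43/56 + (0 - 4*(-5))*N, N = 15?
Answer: 145867/56 ≈ 2604.8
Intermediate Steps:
t = 2304 (t = (-48)**2 = 2304)
S = 16843/56 (S = 43/56 + (0 - 4*(-5))*15 = 43*(1/56) + (0 + 20)*15 = 43/56 + 20*15 = 43/56 + 300 = 16843/56 ≈ 300.77)
S + t = 16843/56 + 2304 = 145867/56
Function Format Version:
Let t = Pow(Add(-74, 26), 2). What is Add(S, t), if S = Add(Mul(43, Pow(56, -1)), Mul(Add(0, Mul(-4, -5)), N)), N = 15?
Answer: Rational(145867, 56) ≈ 2604.8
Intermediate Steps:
t = 2304 (t = Pow(-48, 2) = 2304)
S = Rational(16843, 56) (S = Add(Mul(43, Pow(56, -1)), Mul(Add(0, Mul(-4, -5)), 15)) = Add(Mul(43, Rational(1, 56)), Mul(Add(0, 20), 15)) = Add(Rational(43, 56), Mul(20, 15)) = Add(Rational(43, 56), 300) = Rational(16843, 56) ≈ 300.77)
Add(S, t) = Add(Rational(16843, 56), 2304) = Rational(145867, 56)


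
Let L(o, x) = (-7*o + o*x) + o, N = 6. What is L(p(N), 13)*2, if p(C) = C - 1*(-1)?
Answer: 98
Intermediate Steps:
p(C) = 1 + C (p(C) = C + 1 = 1 + C)
L(o, x) = -6*o + o*x
L(p(N), 13)*2 = ((1 + 6)*(-6 + 13))*2 = (7*7)*2 = 49*2 = 98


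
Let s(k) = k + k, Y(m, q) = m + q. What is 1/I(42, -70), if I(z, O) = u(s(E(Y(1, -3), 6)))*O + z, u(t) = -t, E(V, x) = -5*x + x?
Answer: -1/3318 ≈ -0.00030139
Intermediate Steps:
E(V, x) = -4*x
s(k) = 2*k
I(z, O) = z + 48*O (I(z, O) = (-2*(-4*6))*O + z = (-2*(-24))*O + z = (-1*(-48))*O + z = 48*O + z = z + 48*O)
1/I(42, -70) = 1/(42 + 48*(-70)) = 1/(42 - 3360) = 1/(-3318) = -1/3318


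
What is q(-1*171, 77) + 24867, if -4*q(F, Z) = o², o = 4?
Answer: 24863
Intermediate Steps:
q(F, Z) = -4 (q(F, Z) = -¼*4² = -¼*16 = -4)
q(-1*171, 77) + 24867 = -4 + 24867 = 24863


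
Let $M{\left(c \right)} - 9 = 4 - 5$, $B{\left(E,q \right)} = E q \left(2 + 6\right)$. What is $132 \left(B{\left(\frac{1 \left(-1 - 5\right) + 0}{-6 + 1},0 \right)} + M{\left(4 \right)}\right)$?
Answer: $1056$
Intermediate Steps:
$B{\left(E,q \right)} = 8 E q$ ($B{\left(E,q \right)} = E q 8 = 8 E q$)
$M{\left(c \right)} = 8$ ($M{\left(c \right)} = 9 + \left(4 - 5\right) = 9 - 1 = 8$)
$132 \left(B{\left(\frac{1 \left(-1 - 5\right) + 0}{-6 + 1},0 \right)} + M{\left(4 \right)}\right) = 132 \left(8 \frac{1 \left(-1 - 5\right) + 0}{-6 + 1} \cdot 0 + 8\right) = 132 \left(8 \frac{1 \left(-6\right) + 0}{-5} \cdot 0 + 8\right) = 132 \left(8 \left(-6 + 0\right) \left(- \frac{1}{5}\right) 0 + 8\right) = 132 \left(8 \left(\left(-6\right) \left(- \frac{1}{5}\right)\right) 0 + 8\right) = 132 \left(8 \cdot \frac{6}{5} \cdot 0 + 8\right) = 132 \left(0 + 8\right) = 132 \cdot 8 = 1056$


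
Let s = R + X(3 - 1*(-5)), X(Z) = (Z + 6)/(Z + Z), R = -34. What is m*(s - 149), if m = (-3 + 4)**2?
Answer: -1457/8 ≈ -182.13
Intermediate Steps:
m = 1 (m = 1**2 = 1)
X(Z) = (6 + Z)/(2*Z) (X(Z) = (6 + Z)/((2*Z)) = (6 + Z)*(1/(2*Z)) = (6 + Z)/(2*Z))
s = -265/8 (s = -34 + (6 + (3 - 1*(-5)))/(2*(3 - 1*(-5))) = -34 + (6 + (3 + 5))/(2*(3 + 5)) = -34 + (1/2)*(6 + 8)/8 = -34 + (1/2)*(1/8)*14 = -34 + 7/8 = -265/8 ≈ -33.125)
m*(s - 149) = 1*(-265/8 - 149) = 1*(-1457/8) = -1457/8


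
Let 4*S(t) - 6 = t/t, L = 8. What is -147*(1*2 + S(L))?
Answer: -2205/4 ≈ -551.25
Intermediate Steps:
S(t) = 7/4 (S(t) = 3/2 + (t/t)/4 = 3/2 + (1/4)*1 = 3/2 + 1/4 = 7/4)
-147*(1*2 + S(L)) = -147*(1*2 + 7/4) = -147*(2 + 7/4) = -147*15/4 = -2205/4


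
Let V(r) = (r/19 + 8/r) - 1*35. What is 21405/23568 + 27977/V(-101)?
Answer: -210609380399/304490704 ≈ -691.68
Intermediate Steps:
V(r) = -35 + 8/r + r/19 (V(r) = (r*(1/19) + 8/r) - 35 = (r/19 + 8/r) - 35 = (8/r + r/19) - 35 = -35 + 8/r + r/19)
21405/23568 + 27977/V(-101) = 21405/23568 + 27977/(-35 + 8/(-101) + (1/19)*(-101)) = 21405*(1/23568) + 27977/(-35 + 8*(-1/101) - 101/19) = 7135/7856 + 27977/(-35 - 8/101 - 101/19) = 7135/7856 + 27977/(-77518/1919) = 7135/7856 + 27977*(-1919/77518) = 7135/7856 - 53687863/77518 = -210609380399/304490704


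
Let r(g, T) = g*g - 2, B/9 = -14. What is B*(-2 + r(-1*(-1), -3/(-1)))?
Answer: 378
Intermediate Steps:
B = -126 (B = 9*(-14) = -126)
r(g, T) = -2 + g² (r(g, T) = g² - 2 = -2 + g²)
B*(-2 + r(-1*(-1), -3/(-1))) = -126*(-2 + (-2 + (-1*(-1))²)) = -126*(-2 + (-2 + 1²)) = -126*(-2 + (-2 + 1)) = -126*(-2 - 1) = -126*(-3) = 378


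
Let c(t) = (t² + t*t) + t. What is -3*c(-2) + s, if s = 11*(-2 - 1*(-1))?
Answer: -29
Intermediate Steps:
s = -11 (s = 11*(-2 + 1) = 11*(-1) = -11)
c(t) = t + 2*t² (c(t) = (t² + t²) + t = 2*t² + t = t + 2*t²)
-3*c(-2) + s = -(-6)*(1 + 2*(-2)) - 11 = -(-6)*(1 - 4) - 11 = -(-6)*(-3) - 11 = -3*6 - 11 = -18 - 11 = -29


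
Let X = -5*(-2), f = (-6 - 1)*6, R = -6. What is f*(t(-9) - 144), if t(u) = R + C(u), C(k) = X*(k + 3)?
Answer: 8820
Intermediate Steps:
f = -42 (f = -7*6 = -42)
X = 10
C(k) = 30 + 10*k (C(k) = 10*(k + 3) = 10*(3 + k) = 30 + 10*k)
t(u) = 24 + 10*u (t(u) = -6 + (30 + 10*u) = 24 + 10*u)
f*(t(-9) - 144) = -42*((24 + 10*(-9)) - 144) = -42*((24 - 90) - 144) = -42*(-66 - 144) = -42*(-210) = 8820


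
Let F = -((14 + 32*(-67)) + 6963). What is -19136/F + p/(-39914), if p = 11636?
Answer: 353778758/96452181 ≈ 3.6679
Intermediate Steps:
F = -4833 (F = -((14 - 2144) + 6963) = -(-2130 + 6963) = -1*4833 = -4833)
-19136/F + p/(-39914) = -19136/(-4833) + 11636/(-39914) = -19136*(-1/4833) + 11636*(-1/39914) = 19136/4833 - 5818/19957 = 353778758/96452181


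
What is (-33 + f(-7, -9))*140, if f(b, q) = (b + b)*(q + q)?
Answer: 30660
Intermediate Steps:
f(b, q) = 4*b*q (f(b, q) = (2*b)*(2*q) = 4*b*q)
(-33 + f(-7, -9))*140 = (-33 + 4*(-7)*(-9))*140 = (-33 + 252)*140 = 219*140 = 30660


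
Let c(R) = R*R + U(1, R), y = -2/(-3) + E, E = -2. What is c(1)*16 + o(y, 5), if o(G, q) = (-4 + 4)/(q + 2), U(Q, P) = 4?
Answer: 80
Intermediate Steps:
y = -4/3 (y = -2/(-3) - 2 = -2*(-⅓) - 2 = ⅔ - 2 = -4/3 ≈ -1.3333)
o(G, q) = 0 (o(G, q) = 0/(2 + q) = 0)
c(R) = 4 + R² (c(R) = R*R + 4 = R² + 4 = 4 + R²)
c(1)*16 + o(y, 5) = (4 + 1²)*16 + 0 = (4 + 1)*16 + 0 = 5*16 + 0 = 80 + 0 = 80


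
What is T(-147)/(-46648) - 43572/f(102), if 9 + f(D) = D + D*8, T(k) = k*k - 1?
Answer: -85507847/1766793 ≈ -48.397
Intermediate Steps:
T(k) = -1 + k² (T(k) = k² - 1 = -1 + k²)
f(D) = -9 + 9*D (f(D) = -9 + (D + D*8) = -9 + (D + 8*D) = -9 + 9*D)
T(-147)/(-46648) - 43572/f(102) = (-1 + (-147)²)/(-46648) - 43572/(-9 + 9*102) = (-1 + 21609)*(-1/46648) - 43572/(-9 + 918) = 21608*(-1/46648) - 43572/909 = -2701/5831 - 43572*1/909 = -2701/5831 - 14524/303 = -85507847/1766793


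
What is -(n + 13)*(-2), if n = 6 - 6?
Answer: 26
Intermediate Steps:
n = 0
-(n + 13)*(-2) = -(0 + 13)*(-2) = -13*(-2) = -1*(-26) = 26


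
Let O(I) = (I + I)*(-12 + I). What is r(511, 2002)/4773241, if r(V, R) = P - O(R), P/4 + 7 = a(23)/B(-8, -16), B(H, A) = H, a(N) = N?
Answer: -15935999/9546482 ≈ -1.6693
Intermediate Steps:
P = -79/2 (P = -28 + 4*(23/(-8)) = -28 + 4*(23*(-1/8)) = -28 + 4*(-23/8) = -28 - 23/2 = -79/2 ≈ -39.500)
O(I) = 2*I*(-12 + I) (O(I) = (2*I)*(-12 + I) = 2*I*(-12 + I))
r(V, R) = -79/2 - 2*R*(-12 + R)
r(511, 2002)/4773241 = (-79/2 - 2*2002*(-12 + 2002))/4773241 = (-79/2 - 2*2002*1990)*(1/4773241) = (-79/2 - 7967960)*(1/4773241) = -15935999/2*1/4773241 = -15935999/9546482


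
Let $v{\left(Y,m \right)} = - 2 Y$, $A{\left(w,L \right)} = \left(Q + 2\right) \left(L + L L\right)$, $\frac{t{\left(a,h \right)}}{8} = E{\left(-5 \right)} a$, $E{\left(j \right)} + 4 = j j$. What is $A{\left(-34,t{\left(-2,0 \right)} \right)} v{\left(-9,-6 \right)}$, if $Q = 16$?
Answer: $36469440$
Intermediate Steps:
$E{\left(j \right)} = -4 + j^{2}$ ($E{\left(j \right)} = -4 + j j = -4 + j^{2}$)
$t{\left(a,h \right)} = 168 a$ ($t{\left(a,h \right)} = 8 \left(-4 + \left(-5\right)^{2}\right) a = 8 \left(-4 + 25\right) a = 8 \cdot 21 a = 168 a$)
$A{\left(w,L \right)} = 18 L + 18 L^{2}$ ($A{\left(w,L \right)} = \left(16 + 2\right) \left(L + L L\right) = 18 \left(L + L^{2}\right) = 18 L + 18 L^{2}$)
$A{\left(-34,t{\left(-2,0 \right)} \right)} v{\left(-9,-6 \right)} = 18 \cdot 168 \left(-2\right) \left(1 + 168 \left(-2\right)\right) \left(\left(-2\right) \left(-9\right)\right) = 18 \left(-336\right) \left(1 - 336\right) 18 = 18 \left(-336\right) \left(-335\right) 18 = 2026080 \cdot 18 = 36469440$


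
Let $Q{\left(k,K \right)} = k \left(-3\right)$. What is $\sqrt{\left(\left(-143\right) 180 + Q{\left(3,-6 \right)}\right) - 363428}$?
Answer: $i \sqrt{389177} \approx 623.84 i$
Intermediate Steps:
$Q{\left(k,K \right)} = - 3 k$
$\sqrt{\left(\left(-143\right) 180 + Q{\left(3,-6 \right)}\right) - 363428} = \sqrt{\left(\left(-143\right) 180 - 9\right) - 363428} = \sqrt{\left(-25740 - 9\right) - 363428} = \sqrt{-25749 - 363428} = \sqrt{-389177} = i \sqrt{389177}$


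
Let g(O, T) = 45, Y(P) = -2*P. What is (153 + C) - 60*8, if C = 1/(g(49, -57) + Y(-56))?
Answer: -51338/157 ≈ -326.99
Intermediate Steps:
C = 1/157 (C = 1/(45 - 2*(-56)) = 1/(45 + 112) = 1/157 ≈ 0.0063694)
(153 + C) - 60*8 = (153 + 1/157) - 60*8 = 24022/157 - 480 = -51338/157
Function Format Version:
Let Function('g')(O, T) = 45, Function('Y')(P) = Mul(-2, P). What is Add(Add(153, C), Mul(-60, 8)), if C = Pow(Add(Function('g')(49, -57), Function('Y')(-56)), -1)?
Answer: Rational(-51338, 157) ≈ -326.99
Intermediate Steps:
C = Rational(1, 157) (C = Pow(Add(45, Mul(-2, -56)), -1) = Pow(Add(45, 112), -1) = Pow(157, -1) = Rational(1, 157) ≈ 0.0063694)
Add(Add(153, C), Mul(-60, 8)) = Add(Add(153, Rational(1, 157)), Mul(-60, 8)) = Add(Rational(24022, 157), -480) = Rational(-51338, 157)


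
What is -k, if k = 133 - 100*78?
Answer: 7667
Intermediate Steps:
k = -7667 (k = 133 - 7800 = -7667)
-k = -1*(-7667) = 7667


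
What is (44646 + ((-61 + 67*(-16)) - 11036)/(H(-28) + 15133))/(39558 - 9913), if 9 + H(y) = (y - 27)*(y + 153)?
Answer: 6695867/4446211 ≈ 1.5060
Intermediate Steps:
H(y) = -9 + (-27 + y)*(153 + y) (H(y) = -9 + (y - 27)*(y + 153) = -9 + (-27 + y)*(153 + y))
(44646 + ((-61 + 67*(-16)) - 11036)/(H(-28) + 15133))/(39558 - 9913) = (44646 + ((-61 + 67*(-16)) - 11036)/((-4140 + (-28)² + 126*(-28)) + 15133))/(39558 - 9913) = (44646 + ((-61 - 1072) - 11036)/((-4140 + 784 - 3528) + 15133))/29645 = (44646 + (-1133 - 11036)/(-6884 + 15133))*(1/29645) = (44646 - 12169/8249)*(1/29645) = (368272685/8249)*(1/29645) = 6695867/4446211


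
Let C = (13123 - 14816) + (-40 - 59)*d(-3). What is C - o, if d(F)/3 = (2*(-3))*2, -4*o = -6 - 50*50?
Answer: 2489/2 ≈ 1244.5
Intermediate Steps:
o = 1253/2 (o = -(-6 - 50*50)/4 = -(-6 - 2500)/4 = -1/4*(-2506) = 1253/2 ≈ 626.50)
d(F) = -36 (d(F) = 3*((2*(-3))*2) = 3*(-6*2) = 3*(-12) = -36)
C = 1871 (C = (13123 - 14816) + (-40 - 59)*(-36) = -1693 - 99*(-36) = -1693 + 3564 = 1871)
C - o = 1871 - 1*1253/2 = 1871 - 1253/2 = 2489/2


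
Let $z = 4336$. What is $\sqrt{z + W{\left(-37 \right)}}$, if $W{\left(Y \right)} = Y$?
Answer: $\sqrt{4299} \approx 65.567$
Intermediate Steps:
$\sqrt{z + W{\left(-37 \right)}} = \sqrt{4336 - 37} = \sqrt{4299}$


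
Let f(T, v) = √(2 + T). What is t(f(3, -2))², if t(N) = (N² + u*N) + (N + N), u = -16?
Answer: 1005 - 140*√5 ≈ 691.95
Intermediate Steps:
t(N) = N² - 14*N (t(N) = (N² - 16*N) + (N + N) = (N² - 16*N) + 2*N = N² - 14*N)
t(f(3, -2))² = (√(2 + 3)*(-14 + √(2 + 3)))² = (√5*(-14 + √5))² = 5*(-14 + √5)²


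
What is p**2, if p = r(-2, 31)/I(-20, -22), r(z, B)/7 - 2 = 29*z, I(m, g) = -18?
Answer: 38416/81 ≈ 474.27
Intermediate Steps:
r(z, B) = 14 + 203*z (r(z, B) = 14 + 7*(29*z) = 14 + 203*z)
p = 196/9 (p = (14 + 203*(-2))/(-18) = (14 - 406)*(-1/18) = -392*(-1/18) = 196/9 ≈ 21.778)
p**2 = (196/9)**2 = 38416/81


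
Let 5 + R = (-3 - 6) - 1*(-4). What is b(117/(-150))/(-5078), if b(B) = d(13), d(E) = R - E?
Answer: 23/5078 ≈ 0.0045293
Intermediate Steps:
R = -10 (R = -5 + ((-3 - 6) - 1*(-4)) = -5 + (-9 + 4) = -5 - 5 = -10)
d(E) = -10 - E
b(B) = -23 (b(B) = -10 - 1*13 = -10 - 13 = -23)
b(117/(-150))/(-5078) = -23/(-5078) = -23*(-1/5078) = 23/5078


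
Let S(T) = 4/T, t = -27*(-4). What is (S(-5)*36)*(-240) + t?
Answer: 7020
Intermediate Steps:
t = 108
(S(-5)*36)*(-240) + t = ((4/(-5))*36)*(-240) + 108 = ((4*(-1/5))*36)*(-240) + 108 = -4/5*36*(-240) + 108 = -144/5*(-240) + 108 = 6912 + 108 = 7020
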